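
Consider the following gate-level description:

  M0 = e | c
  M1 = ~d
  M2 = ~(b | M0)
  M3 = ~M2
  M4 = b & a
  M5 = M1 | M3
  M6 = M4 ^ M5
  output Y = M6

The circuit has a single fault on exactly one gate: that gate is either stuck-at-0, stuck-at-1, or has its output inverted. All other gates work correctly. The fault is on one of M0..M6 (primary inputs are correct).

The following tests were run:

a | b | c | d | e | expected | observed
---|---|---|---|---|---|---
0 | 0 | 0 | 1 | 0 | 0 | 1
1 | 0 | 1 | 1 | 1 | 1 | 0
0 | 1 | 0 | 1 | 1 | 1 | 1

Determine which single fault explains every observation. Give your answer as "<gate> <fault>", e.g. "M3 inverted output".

M0 inverted output

Fault-free values for test 1 (a=0, b=0, c=0, d=1, e=0): M0=0, M1=0, M2=1, M3=0, M4=0, M5=0, M6=0, giving Y=0. Observed 1.
Test 1: faults giving observed 1 are {M0 stuck-at-1, M0 inverted output, M1 stuck-at-1, M1 inverted output, M2 stuck-at-0, M2 inverted output, M3 stuck-at-1, M3 inverted output, M4 stuck-at-1, M4 inverted output, M5 stuck-at-1, M5 inverted output, M6 stuck-at-1, M6 inverted output}.
Test 2 (a=1, b=0, c=1, d=1, e=1): fault-free M0=1, M1=0, M2=0, M3=1, M4=0, M5=1, M6=1 → 1; observed 0. Eliminates M0 stuck-at-1, M1 stuck-at-1, M1 inverted output, M2 stuck-at-0, M3 stuck-at-1, M5 stuck-at-1, M6 stuck-at-1.
Test 3 (a=0, b=1, c=0, d=1, e=1): fault-free M0=1, M1=0, M2=0, M3=1, M4=0, M5=1, M6=1 → 1; observed 1. Eliminates M2 inverted output, M3 inverted output, M4 stuck-at-1, M4 inverted output, M5 inverted output, M6 inverted output.
Only M0 inverted output is consistent with every test.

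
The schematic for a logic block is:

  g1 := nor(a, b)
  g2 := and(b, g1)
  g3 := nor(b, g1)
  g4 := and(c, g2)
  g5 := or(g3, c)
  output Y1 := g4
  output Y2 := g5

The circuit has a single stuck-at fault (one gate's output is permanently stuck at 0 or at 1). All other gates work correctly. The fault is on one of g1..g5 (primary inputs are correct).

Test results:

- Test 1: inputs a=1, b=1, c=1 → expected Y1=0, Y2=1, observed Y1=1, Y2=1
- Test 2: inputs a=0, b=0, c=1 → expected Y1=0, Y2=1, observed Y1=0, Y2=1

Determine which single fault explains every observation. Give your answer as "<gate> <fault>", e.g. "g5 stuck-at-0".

g1 stuck-at-1

Fault-free values for test 1 (a=1, b=1, c=1): g1=0, g2=0, g3=0, g4=0, g5=1, giving Y1=0, Y2=1. Observed Y1=1, Y2=1.
Test 1: faults giving observed Y1=1, Y2=1 are {g1 stuck-at-1, g2 stuck-at-1, g4 stuck-at-1}.
Test 2 (a=0, b=0, c=1): fault-free g1=1, g2=0, g3=0, g4=0, g5=1 → Y1=0, Y2=1; observed Y1=0, Y2=1. Eliminates g2 stuck-at-1, g4 stuck-at-1.
Only g1 stuck-at-1 is consistent with every test.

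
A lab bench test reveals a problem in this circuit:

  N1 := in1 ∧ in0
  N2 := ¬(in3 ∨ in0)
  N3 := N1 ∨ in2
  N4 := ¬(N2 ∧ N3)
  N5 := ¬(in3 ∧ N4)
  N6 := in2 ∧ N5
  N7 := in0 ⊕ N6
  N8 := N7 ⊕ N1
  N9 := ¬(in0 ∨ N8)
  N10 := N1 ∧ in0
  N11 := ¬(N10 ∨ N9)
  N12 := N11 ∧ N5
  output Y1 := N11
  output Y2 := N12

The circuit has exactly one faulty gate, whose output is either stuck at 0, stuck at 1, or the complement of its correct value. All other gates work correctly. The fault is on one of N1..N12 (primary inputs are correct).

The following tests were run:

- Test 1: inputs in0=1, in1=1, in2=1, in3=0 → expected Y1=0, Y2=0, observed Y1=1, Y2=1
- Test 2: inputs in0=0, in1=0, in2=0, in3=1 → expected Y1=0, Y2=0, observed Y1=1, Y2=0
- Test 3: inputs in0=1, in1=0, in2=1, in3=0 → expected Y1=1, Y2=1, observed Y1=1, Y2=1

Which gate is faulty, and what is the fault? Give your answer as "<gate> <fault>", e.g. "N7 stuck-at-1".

Fault-free values for test 1 (in0=1, in1=1, in2=1, in3=0): N1=1, N2=0, N3=1, N4=1, N5=1, N6=1, N7=0, N8=1, N9=0, N10=1, N11=0, N12=0, giving Y1=0, Y2=0. Observed Y1=1, Y2=1.
Test 1: faults giving observed Y1=1, Y2=1 are {N1 stuck-at-0, N1 inverted output, N10 stuck-at-0, N10 inverted output, N11 stuck-at-1, N11 inverted output}.
Test 2 (in0=0, in1=0, in2=0, in3=1): fault-free N1=0, N2=0, N3=0, N4=1, N5=0, N6=0, N7=0, N8=0, N9=1, N10=0, N11=0, N12=0 → Y1=0, Y2=0; observed Y1=1, Y2=0. Eliminates N1 stuck-at-0, N10 stuck-at-0, N10 inverted output.
Test 3 (in0=1, in1=0, in2=1, in3=0): fault-free N1=0, N2=0, N3=1, N4=1, N5=1, N6=1, N7=0, N8=0, N9=0, N10=0, N11=1, N12=1 → Y1=1, Y2=1; observed Y1=1, Y2=1. Eliminates N1 inverted output, N11 inverted output.
Only N11 stuck-at-1 is consistent with every test.

N11 stuck-at-1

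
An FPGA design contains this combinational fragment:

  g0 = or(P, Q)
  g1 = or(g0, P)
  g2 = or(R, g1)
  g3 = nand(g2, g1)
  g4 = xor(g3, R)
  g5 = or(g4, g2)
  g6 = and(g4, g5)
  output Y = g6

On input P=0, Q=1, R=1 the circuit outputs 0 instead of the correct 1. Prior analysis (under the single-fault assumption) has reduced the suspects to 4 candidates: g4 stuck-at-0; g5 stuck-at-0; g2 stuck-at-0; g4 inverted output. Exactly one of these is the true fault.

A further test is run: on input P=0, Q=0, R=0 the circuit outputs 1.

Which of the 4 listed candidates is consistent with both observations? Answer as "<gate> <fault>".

g2 stuck-at-0

Evaluate each candidate on input P=0, Q=0, R=0:
  g4 stuck-at-0: g0=0, g1=0, g2=0, g3=1, g4=0 [stuck-at-0], g5=0, g6=0 → 0 — eliminated
  g5 stuck-at-0: g0=0, g1=0, g2=0, g3=1, g4=1, g5=0 [stuck-at-0], g6=0 → 0 — eliminated
  g2 stuck-at-0: g0=0, g1=0, g2=0 [stuck-at-0], g3=1, g4=1, g5=1, g6=1 → 1 — matches
  g4 inverted output: g0=0, g1=0, g2=0, g3=1, g4=0 [inverted output], g5=0, g6=0 → 0 — eliminated
Only g2 stuck-at-0 reproduces the observed 1.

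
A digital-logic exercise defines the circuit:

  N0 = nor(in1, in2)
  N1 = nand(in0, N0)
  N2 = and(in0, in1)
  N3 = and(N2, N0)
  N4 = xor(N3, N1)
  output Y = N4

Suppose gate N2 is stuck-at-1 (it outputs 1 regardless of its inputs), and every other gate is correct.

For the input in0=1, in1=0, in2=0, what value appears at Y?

Propagate with N2 forced: N0=1, N1=0, N2=1 [stuck-at-1], N3=1, N4=1.
So Y = 1. (Without the fault it would be 0.)

1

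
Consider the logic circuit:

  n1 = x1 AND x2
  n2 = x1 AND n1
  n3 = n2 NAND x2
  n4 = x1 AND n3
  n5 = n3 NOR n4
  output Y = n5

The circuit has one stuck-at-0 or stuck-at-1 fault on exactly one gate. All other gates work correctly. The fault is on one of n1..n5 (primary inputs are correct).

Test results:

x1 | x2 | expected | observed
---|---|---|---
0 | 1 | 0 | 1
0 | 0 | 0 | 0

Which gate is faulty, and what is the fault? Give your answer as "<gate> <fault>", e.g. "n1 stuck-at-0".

n2 stuck-at-1

Fault-free values for test 1 (x1=0, x2=1): n1=0, n2=0, n3=1, n4=0, n5=0, giving Y=0. Observed 1.
Test 1: faults giving observed 1 are {n2 stuck-at-1, n3 stuck-at-0, n5 stuck-at-1}.
Test 2 (x1=0, x2=0): fault-free n1=0, n2=0, n3=1, n4=0, n5=0 → 0; observed 0. Eliminates n3 stuck-at-0, n5 stuck-at-1.
Only n2 stuck-at-1 is consistent with every test.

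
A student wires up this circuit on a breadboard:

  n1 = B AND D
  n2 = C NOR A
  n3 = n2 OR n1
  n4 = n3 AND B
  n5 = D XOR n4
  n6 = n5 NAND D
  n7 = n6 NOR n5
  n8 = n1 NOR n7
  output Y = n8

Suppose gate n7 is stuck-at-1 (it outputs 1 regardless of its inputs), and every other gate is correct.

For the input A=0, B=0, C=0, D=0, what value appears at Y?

Propagate with n7 forced: n1=0, n2=1, n3=1, n4=0, n5=0, n6=1, n7=1 [stuck-at-1], n8=0.
So Y = 0. (Without the fault it would be 1.)

0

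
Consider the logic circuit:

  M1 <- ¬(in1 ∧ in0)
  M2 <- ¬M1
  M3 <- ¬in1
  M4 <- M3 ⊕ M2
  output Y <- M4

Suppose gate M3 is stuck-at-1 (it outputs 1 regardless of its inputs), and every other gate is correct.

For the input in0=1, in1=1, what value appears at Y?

Propagate with M3 forced: M1=0, M2=1, M3=1 [stuck-at-1], M4=0.
So Y = 0. (Without the fault it would be 1.)

0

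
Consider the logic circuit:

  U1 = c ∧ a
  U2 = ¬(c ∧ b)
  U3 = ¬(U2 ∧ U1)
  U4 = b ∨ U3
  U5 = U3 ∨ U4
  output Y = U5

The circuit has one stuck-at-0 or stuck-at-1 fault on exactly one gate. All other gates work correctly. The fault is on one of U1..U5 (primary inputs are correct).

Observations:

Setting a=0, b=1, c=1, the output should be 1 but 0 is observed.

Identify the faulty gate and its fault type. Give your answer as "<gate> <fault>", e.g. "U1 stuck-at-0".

U5 stuck-at-0

Fault-free values for test 1 (a=0, b=1, c=1): U1=0, U2=0, U3=1, U4=1, U5=1, giving Y=1. Observed 0.
Test 1: faults giving observed 0 are {U5 stuck-at-0}.
Only U5 stuck-at-0 is consistent with every test.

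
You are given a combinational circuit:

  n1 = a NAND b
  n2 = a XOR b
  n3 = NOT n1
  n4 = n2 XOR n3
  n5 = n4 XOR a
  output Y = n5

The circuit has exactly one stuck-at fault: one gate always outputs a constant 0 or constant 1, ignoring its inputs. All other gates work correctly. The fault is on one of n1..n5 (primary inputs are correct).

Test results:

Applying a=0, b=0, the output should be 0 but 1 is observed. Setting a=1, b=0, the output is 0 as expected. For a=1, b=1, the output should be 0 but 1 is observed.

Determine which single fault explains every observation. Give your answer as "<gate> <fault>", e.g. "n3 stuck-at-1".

n2 stuck-at-1

Fault-free values for test 1 (a=0, b=0): n1=1, n2=0, n3=0, n4=0, n5=0, giving Y=0. Observed 1.
Test 1: faults giving observed 1 are {n1 stuck-at-0, n2 stuck-at-1, n3 stuck-at-1, n4 stuck-at-1, n5 stuck-at-1}.
Test 2 (a=1, b=0): fault-free n1=1, n2=1, n3=0, n4=1, n5=0 → 0; observed 0. Eliminates n1 stuck-at-0, n3 stuck-at-1, n5 stuck-at-1.
Test 3 (a=1, b=1): fault-free n1=0, n2=0, n3=1, n4=1, n5=0 → 0; observed 1. Eliminates n4 stuck-at-1.
Only n2 stuck-at-1 is consistent with every test.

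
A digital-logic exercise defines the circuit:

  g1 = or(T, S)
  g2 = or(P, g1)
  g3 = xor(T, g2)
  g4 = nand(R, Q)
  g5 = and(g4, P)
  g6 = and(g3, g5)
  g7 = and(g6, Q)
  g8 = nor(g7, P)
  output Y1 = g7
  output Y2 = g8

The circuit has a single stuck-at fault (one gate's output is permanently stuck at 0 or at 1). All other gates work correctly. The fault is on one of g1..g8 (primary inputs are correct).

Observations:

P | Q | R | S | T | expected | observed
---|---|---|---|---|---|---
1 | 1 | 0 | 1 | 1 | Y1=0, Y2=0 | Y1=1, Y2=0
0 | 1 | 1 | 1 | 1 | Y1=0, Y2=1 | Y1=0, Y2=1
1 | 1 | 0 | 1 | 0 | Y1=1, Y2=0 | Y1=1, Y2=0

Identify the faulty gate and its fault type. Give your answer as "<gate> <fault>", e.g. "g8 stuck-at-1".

Fault-free values for test 1 (P=1, Q=1, R=0, S=1, T=1): g1=1, g2=1, g3=0, g4=1, g5=1, g6=0, g7=0, g8=0, giving Y1=0, Y2=0. Observed Y1=1, Y2=0.
Test 1: faults giving observed Y1=1, Y2=0 are {g2 stuck-at-0, g3 stuck-at-1, g6 stuck-at-1, g7 stuck-at-1}.
Test 2 (P=0, Q=1, R=1, S=1, T=1): fault-free g1=1, g2=1, g3=0, g4=0, g5=0, g6=0, g7=0, g8=1 → Y1=0, Y2=1; observed Y1=0, Y2=1. Eliminates g6 stuck-at-1, g7 stuck-at-1.
Test 3 (P=1, Q=1, R=0, S=1, T=0): fault-free g1=1, g2=1, g3=1, g4=1, g5=1, g6=1, g7=1, g8=0 → Y1=1, Y2=0; observed Y1=1, Y2=0. Eliminates g2 stuck-at-0.
Only g3 stuck-at-1 is consistent with every test.

g3 stuck-at-1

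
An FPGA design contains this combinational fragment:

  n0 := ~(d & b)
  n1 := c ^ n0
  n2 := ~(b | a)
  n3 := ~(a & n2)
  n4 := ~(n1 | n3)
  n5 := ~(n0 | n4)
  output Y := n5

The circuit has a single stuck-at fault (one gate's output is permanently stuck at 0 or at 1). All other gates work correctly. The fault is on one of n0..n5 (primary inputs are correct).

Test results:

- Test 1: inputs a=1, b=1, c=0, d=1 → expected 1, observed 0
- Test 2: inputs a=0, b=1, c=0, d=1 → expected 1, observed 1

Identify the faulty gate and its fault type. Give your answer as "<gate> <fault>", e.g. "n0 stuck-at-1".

n2 stuck-at-1

Fault-free values for test 1 (a=1, b=1, c=0, d=1): n0=0, n1=0, n2=0, n3=1, n4=0, n5=1, giving Y=1. Observed 0.
Test 1: faults giving observed 0 are {n0 stuck-at-1, n2 stuck-at-1, n3 stuck-at-0, n4 stuck-at-1, n5 stuck-at-0}.
Test 2 (a=0, b=1, c=0, d=1): fault-free n0=0, n1=0, n2=0, n3=1, n4=0, n5=1 → 1; observed 1. Eliminates n0 stuck-at-1, n3 stuck-at-0, n4 stuck-at-1, n5 stuck-at-0.
Only n2 stuck-at-1 is consistent with every test.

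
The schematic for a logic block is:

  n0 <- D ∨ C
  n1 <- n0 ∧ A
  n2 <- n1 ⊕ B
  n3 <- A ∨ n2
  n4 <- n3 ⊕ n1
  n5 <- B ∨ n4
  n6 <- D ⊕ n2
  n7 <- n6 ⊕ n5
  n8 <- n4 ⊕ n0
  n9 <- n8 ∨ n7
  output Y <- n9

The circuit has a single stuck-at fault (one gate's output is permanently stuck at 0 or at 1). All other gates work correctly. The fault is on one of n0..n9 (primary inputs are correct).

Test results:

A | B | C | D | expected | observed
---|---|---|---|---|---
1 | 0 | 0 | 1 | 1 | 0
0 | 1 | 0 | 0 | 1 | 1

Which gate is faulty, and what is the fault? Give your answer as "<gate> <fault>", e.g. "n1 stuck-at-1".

Fault-free values for test 1 (A=1, B=0, C=0, D=1): n0=1, n1=1, n2=1, n3=1, n4=0, n5=0, n6=0, n7=0, n8=1, n9=1, giving Y=1. Observed 0.
Test 1: faults giving observed 0 are {n1 stuck-at-0, n8 stuck-at-0, n9 stuck-at-0}.
Test 2 (A=0, B=1, C=0, D=0): fault-free n0=0, n1=0, n2=1, n3=1, n4=1, n5=1, n6=1, n7=0, n8=1, n9=1 → 1; observed 1. Eliminates n8 stuck-at-0, n9 stuck-at-0.
Only n1 stuck-at-0 is consistent with every test.

n1 stuck-at-0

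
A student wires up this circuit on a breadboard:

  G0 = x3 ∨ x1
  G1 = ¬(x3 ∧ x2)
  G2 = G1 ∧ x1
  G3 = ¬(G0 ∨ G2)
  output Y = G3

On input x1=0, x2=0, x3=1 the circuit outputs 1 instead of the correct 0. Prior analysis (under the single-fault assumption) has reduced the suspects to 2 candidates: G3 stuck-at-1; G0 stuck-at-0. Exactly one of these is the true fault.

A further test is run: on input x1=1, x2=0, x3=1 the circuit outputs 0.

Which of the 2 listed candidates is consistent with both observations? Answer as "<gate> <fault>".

Evaluate each candidate on input x1=1, x2=0, x3=1:
  G3 stuck-at-1: G0=1, G1=1, G2=1, G3=1 [stuck-at-1] → 1 — eliminated
  G0 stuck-at-0: G0=0 [stuck-at-0], G1=1, G2=1, G3=0 → 0 — matches
Only G0 stuck-at-0 reproduces the observed 0.

G0 stuck-at-0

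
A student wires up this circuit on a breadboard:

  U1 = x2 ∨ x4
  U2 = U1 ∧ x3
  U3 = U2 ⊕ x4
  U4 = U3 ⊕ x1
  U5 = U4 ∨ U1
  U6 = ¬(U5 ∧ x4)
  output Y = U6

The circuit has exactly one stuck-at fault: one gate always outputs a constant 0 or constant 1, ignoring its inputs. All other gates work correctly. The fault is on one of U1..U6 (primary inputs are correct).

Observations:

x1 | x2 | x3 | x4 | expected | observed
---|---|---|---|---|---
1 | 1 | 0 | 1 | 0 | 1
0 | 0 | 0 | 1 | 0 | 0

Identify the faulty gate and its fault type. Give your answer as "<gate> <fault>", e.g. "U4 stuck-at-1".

Fault-free values for test 1 (x1=1, x2=1, x3=0, x4=1): U1=1, U2=0, U3=1, U4=0, U5=1, U6=0, giving Y=0. Observed 1.
Test 1: faults giving observed 1 are {U1 stuck-at-0, U5 stuck-at-0, U6 stuck-at-1}.
Test 2 (x1=0, x2=0, x3=0, x4=1): fault-free U1=1, U2=0, U3=1, U4=1, U5=1, U6=0 → 0; observed 0. Eliminates U5 stuck-at-0, U6 stuck-at-1.
Only U1 stuck-at-0 is consistent with every test.

U1 stuck-at-0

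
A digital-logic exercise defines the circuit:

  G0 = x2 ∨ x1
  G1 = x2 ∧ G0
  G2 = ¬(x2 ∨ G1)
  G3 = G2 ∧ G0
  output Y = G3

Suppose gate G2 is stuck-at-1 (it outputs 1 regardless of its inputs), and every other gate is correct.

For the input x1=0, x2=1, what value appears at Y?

Propagate with G2 forced: G0=1, G1=1, G2=1 [stuck-at-1], G3=1.
So Y = 1. (Without the fault it would be 0.)

1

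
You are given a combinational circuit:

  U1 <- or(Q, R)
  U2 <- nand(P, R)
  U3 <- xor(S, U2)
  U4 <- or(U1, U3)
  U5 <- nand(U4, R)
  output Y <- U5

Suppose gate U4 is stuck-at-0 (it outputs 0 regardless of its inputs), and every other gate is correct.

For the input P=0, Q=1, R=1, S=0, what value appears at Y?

1

Propagate with U4 forced: U1=1, U2=1, U3=1, U4=0 [stuck-at-0], U5=1.
So Y = 1. (Without the fault it would be 0.)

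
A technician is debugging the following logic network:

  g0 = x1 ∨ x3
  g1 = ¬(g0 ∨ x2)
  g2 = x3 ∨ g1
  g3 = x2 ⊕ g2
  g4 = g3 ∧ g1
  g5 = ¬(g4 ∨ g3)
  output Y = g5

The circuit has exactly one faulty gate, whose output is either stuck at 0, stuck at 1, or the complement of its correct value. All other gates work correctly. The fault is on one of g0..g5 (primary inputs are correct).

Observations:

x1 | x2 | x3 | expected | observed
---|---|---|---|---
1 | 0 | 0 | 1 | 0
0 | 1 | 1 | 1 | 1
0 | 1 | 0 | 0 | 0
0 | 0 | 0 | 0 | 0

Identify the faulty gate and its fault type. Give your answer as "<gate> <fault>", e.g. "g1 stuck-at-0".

g0 stuck-at-0

Fault-free values for test 1 (x1=1, x2=0, x3=0): g0=1, g1=0, g2=0, g3=0, g4=0, g5=1, giving Y=1. Observed 0.
Test 1: faults giving observed 0 are {g0 stuck-at-0, g0 inverted output, g1 stuck-at-1, g1 inverted output, g2 stuck-at-1, g2 inverted output, g3 stuck-at-1, g3 inverted output, g4 stuck-at-1, g4 inverted output, g5 stuck-at-0, g5 inverted output}.
Test 2 (x1=0, x2=1, x3=1): fault-free g0=1, g1=0, g2=1, g3=0, g4=0, g5=1 → 1; observed 1. Eliminates g2 inverted output, g3 stuck-at-1, g3 inverted output, g4 stuck-at-1, g4 inverted output, g5 stuck-at-0, g5 inverted output.
Test 3 (x1=0, x2=1, x3=0): fault-free g0=0, g1=0, g2=0, g3=1, g4=0, g5=0 → 0; observed 0. Eliminates g1 stuck-at-1, g1 inverted output, g2 stuck-at-1.
Test 4 (x1=0, x2=0, x3=0): fault-free g0=0, g1=1, g2=1, g3=1, g4=1, g5=0 → 0; observed 0. Eliminates g0 inverted output.
Only g0 stuck-at-0 is consistent with every test.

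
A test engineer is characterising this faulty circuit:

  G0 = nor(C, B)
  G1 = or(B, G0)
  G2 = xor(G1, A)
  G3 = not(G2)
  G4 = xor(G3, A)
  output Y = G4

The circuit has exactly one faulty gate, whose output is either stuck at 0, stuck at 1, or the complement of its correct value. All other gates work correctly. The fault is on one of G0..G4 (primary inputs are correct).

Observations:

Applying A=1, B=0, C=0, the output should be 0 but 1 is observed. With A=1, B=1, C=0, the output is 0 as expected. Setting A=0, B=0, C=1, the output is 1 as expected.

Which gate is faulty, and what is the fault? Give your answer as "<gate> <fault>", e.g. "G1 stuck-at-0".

Fault-free values for test 1 (A=1, B=0, C=0): G0=1, G1=1, G2=0, G3=1, G4=0, giving Y=0. Observed 1.
Test 1: faults giving observed 1 are {G0 stuck-at-0, G0 inverted output, G1 stuck-at-0, G1 inverted output, G2 stuck-at-1, G2 inverted output, G3 stuck-at-0, G3 inverted output, G4 stuck-at-1, G4 inverted output}.
Test 2 (A=1, B=1, C=0): fault-free G0=0, G1=1, G2=0, G3=1, G4=0 → 0; observed 0. Eliminates G1 stuck-at-0, G1 inverted output, G2 stuck-at-1, G2 inverted output, G3 stuck-at-0, G3 inverted output, G4 stuck-at-1, G4 inverted output.
Test 3 (A=0, B=0, C=1): fault-free G0=0, G1=0, G2=0, G3=1, G4=1 → 1; observed 1. Eliminates G0 inverted output.
Only G0 stuck-at-0 is consistent with every test.

G0 stuck-at-0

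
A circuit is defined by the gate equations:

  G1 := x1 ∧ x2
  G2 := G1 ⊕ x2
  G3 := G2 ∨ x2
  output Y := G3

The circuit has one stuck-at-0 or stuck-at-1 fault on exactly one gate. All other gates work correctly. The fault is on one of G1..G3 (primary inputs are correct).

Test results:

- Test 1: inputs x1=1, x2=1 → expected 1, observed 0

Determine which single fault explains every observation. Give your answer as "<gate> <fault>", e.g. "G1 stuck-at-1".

G3 stuck-at-0

Fault-free values for test 1 (x1=1, x2=1): G1=1, G2=0, G3=1, giving Y=1. Observed 0.
Test 1: faults giving observed 0 are {G3 stuck-at-0}.
Only G3 stuck-at-0 is consistent with every test.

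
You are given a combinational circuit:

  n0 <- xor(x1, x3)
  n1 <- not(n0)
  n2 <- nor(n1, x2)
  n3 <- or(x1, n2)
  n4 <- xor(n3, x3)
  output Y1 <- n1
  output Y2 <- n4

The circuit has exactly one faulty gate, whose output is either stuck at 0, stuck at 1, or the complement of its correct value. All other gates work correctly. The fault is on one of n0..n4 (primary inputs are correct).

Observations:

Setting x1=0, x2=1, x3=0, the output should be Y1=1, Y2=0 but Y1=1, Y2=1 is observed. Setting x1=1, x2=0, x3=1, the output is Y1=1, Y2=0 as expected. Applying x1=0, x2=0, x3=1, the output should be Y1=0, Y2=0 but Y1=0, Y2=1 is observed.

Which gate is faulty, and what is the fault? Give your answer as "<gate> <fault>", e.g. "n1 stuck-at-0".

n2 inverted output

Fault-free values for test 1 (x1=0, x2=1, x3=0): n0=0, n1=1, n2=0, n3=0, n4=0, giving Y1=1, Y2=0. Observed Y1=1, Y2=1.
Test 1: faults giving observed Y1=1, Y2=1 are {n2 stuck-at-1, n2 inverted output, n3 stuck-at-1, n3 inverted output, n4 stuck-at-1, n4 inverted output}.
Test 2 (x1=1, x2=0, x3=1): fault-free n0=0, n1=1, n2=0, n3=1, n4=0 → Y1=1, Y2=0; observed Y1=1, Y2=0. Eliminates n3 inverted output, n4 stuck-at-1, n4 inverted output.
Test 3 (x1=0, x2=0, x3=1): fault-free n0=1, n1=0, n2=1, n3=1, n4=0 → Y1=0, Y2=0; observed Y1=0, Y2=1. Eliminates n2 stuck-at-1, n3 stuck-at-1.
Only n2 inverted output is consistent with every test.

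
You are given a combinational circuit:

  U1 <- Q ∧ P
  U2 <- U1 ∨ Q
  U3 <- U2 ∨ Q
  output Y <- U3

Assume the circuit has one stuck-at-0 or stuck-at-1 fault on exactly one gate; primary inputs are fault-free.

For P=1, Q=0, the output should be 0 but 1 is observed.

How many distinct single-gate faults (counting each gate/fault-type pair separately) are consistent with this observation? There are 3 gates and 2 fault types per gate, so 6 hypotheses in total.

Fault-free: U1=0, U2=0, U3=0 → 0. Observed 1.
  U1 stuck-at-0: output 0 ✗
  U1 stuck-at-1: output 1 ✓
  U2 stuck-at-0: output 0 ✗
  U2 stuck-at-1: output 1 ✓
  U3 stuck-at-0: output 0 ✗
  U3 stuck-at-1: output 1 ✓
Consistent faults: {U1 stuck-at-1, U2 stuck-at-1, U3 stuck-at-1} — 3 in all.

3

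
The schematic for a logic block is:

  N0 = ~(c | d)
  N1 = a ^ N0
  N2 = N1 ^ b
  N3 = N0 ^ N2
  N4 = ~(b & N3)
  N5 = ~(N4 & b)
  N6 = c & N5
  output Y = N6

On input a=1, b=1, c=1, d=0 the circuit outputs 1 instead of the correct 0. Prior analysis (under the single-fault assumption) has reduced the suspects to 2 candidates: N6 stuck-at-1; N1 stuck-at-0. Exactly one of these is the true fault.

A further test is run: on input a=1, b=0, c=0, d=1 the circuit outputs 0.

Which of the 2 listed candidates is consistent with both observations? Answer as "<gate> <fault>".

Evaluate each candidate on input a=1, b=0, c=0, d=1:
  N6 stuck-at-1: N0=0, N1=1, N2=1, N3=1, N4=1, N5=1, N6=1 [stuck-at-1] → 1 — eliminated
  N1 stuck-at-0: N0=0, N1=0 [stuck-at-0], N2=0, N3=0, N4=1, N5=1, N6=0 → 0 — matches
Only N1 stuck-at-0 reproduces the observed 0.

N1 stuck-at-0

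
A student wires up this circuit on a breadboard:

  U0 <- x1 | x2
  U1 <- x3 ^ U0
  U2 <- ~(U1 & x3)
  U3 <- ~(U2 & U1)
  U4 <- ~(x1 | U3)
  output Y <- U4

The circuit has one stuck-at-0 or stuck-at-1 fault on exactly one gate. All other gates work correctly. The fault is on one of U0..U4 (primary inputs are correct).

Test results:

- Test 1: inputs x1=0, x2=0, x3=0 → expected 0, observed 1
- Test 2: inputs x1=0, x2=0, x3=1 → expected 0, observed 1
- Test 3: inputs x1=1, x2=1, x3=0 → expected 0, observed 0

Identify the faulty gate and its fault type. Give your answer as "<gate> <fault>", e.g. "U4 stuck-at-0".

U3 stuck-at-0

Fault-free values for test 1 (x1=0, x2=0, x3=0): U0=0, U1=0, U2=1, U3=1, U4=0, giving Y=0. Observed 1.
Test 1: faults giving observed 1 are {U0 stuck-at-1, U1 stuck-at-1, U3 stuck-at-0, U4 stuck-at-1}.
Test 2 (x1=0, x2=0, x3=1): fault-free U0=0, U1=1, U2=0, U3=1, U4=0 → 0; observed 1. Eliminates U0 stuck-at-1, U1 stuck-at-1.
Test 3 (x1=1, x2=1, x3=0): fault-free U0=1, U1=1, U2=1, U3=0, U4=0 → 0; observed 0. Eliminates U4 stuck-at-1.
Only U3 stuck-at-0 is consistent with every test.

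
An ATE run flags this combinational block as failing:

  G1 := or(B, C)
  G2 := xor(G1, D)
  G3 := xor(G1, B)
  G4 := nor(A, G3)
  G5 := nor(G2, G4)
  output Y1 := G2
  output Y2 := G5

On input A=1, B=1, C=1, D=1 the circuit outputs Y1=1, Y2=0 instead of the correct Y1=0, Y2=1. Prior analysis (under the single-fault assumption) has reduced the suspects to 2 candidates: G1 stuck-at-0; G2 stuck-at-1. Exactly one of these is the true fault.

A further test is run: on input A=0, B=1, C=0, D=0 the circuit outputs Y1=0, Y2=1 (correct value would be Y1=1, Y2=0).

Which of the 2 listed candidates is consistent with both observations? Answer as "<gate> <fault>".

G1 stuck-at-0

Evaluate each candidate on input A=0, B=1, C=0, D=0:
  G1 stuck-at-0: G1=0 [stuck-at-0], G2=0, G3=1, G4=0, G5=1 → Y1=0, Y2=1 — matches
  G2 stuck-at-1: G1=1, G2=1 [stuck-at-1], G3=0, G4=1, G5=0 → Y1=1, Y2=0 — eliminated
Only G1 stuck-at-0 reproduces the observed Y1=0, Y2=1.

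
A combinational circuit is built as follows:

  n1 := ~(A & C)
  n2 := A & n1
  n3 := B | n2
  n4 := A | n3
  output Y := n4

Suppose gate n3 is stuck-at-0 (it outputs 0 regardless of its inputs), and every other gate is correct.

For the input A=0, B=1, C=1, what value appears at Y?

Propagate with n3 forced: n1=1, n2=0, n3=0 [stuck-at-0], n4=0.
So Y = 0. (Without the fault it would be 1.)

0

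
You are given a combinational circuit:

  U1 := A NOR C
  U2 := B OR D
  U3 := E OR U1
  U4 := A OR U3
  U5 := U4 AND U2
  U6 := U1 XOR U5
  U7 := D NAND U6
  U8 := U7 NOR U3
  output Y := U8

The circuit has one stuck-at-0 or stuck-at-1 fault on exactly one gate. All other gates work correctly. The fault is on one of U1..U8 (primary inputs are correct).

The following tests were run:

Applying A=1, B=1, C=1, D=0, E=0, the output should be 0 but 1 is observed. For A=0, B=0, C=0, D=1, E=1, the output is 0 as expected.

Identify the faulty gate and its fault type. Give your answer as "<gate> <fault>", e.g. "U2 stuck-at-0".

Fault-free values for test 1 (A=1, B=1, C=1, D=0, E=0): U1=0, U2=1, U3=0, U4=1, U5=1, U6=1, U7=1, U8=0, giving Y=0. Observed 1.
Test 1: faults giving observed 1 are {U7 stuck-at-0, U8 stuck-at-1}.
Test 2 (A=0, B=0, C=0, D=1, E=1): fault-free U1=1, U2=1, U3=1, U4=1, U5=1, U6=0, U7=1, U8=0 → 0; observed 0. Eliminates U8 stuck-at-1.
Only U7 stuck-at-0 is consistent with every test.

U7 stuck-at-0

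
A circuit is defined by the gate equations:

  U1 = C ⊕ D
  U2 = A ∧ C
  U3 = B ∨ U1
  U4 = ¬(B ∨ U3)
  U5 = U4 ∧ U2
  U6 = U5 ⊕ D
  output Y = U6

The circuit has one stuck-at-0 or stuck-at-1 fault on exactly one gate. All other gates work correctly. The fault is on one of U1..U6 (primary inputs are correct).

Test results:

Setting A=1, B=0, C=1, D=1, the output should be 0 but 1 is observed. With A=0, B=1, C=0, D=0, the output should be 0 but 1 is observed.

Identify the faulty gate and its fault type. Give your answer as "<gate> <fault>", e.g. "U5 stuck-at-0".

Fault-free values for test 1 (A=1, B=0, C=1, D=1): U1=0, U2=1, U3=0, U4=1, U5=1, U6=0, giving Y=0. Observed 1.
Test 1: faults giving observed 1 are {U1 stuck-at-1, U2 stuck-at-0, U3 stuck-at-1, U4 stuck-at-0, U5 stuck-at-0, U6 stuck-at-1}.
Test 2 (A=0, B=1, C=0, D=0): fault-free U1=0, U2=0, U3=1, U4=0, U5=0, U6=0 → 0; observed 1. Eliminates U1 stuck-at-1, U2 stuck-at-0, U3 stuck-at-1, U4 stuck-at-0, U5 stuck-at-0.
Only U6 stuck-at-1 is consistent with every test.

U6 stuck-at-1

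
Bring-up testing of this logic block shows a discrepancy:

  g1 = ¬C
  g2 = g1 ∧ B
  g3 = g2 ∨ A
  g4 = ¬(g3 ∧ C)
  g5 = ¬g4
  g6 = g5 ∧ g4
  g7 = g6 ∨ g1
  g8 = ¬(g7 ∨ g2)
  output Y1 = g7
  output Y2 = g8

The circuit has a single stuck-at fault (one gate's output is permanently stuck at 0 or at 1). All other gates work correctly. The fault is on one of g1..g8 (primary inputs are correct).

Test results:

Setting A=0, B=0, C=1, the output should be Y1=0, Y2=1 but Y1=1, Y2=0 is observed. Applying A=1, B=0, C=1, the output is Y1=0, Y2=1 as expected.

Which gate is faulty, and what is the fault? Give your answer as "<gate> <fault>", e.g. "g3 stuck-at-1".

Fault-free values for test 1 (A=0, B=0, C=1): g1=0, g2=0, g3=0, g4=1, g5=0, g6=0, g7=0, g8=1, giving Y1=0, Y2=1. Observed Y1=1, Y2=0.
Test 1: faults giving observed Y1=1, Y2=0 are {g1 stuck-at-1, g5 stuck-at-1, g6 stuck-at-1, g7 stuck-at-1}.
Test 2 (A=1, B=0, C=1): fault-free g1=0, g2=0, g3=1, g4=0, g5=1, g6=0, g7=0, g8=1 → Y1=0, Y2=1; observed Y1=0, Y2=1. Eliminates g1 stuck-at-1, g6 stuck-at-1, g7 stuck-at-1.
Only g5 stuck-at-1 is consistent with every test.

g5 stuck-at-1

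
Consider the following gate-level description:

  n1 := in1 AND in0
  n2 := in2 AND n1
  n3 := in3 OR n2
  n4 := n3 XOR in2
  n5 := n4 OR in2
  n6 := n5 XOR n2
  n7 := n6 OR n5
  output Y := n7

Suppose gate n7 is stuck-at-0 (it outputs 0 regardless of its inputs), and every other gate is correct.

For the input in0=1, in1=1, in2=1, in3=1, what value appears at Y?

Propagate with n7 forced: n1=1, n2=1, n3=1, n4=0, n5=1, n6=0, n7=0 [stuck-at-0].
So Y = 0. (Without the fault it would be 1.)

0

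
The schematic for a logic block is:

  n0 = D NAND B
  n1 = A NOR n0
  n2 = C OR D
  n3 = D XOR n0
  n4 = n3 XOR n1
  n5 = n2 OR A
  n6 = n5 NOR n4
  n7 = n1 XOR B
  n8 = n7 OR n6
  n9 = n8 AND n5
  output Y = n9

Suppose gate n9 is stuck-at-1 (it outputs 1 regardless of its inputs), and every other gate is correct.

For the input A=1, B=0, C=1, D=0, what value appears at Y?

1

Propagate with n9 forced: n0=1, n1=0, n2=1, n3=1, n4=1, n5=1, n6=0, n7=0, n8=0, n9=1 [stuck-at-1].
So Y = 1. (Without the fault it would be 0.)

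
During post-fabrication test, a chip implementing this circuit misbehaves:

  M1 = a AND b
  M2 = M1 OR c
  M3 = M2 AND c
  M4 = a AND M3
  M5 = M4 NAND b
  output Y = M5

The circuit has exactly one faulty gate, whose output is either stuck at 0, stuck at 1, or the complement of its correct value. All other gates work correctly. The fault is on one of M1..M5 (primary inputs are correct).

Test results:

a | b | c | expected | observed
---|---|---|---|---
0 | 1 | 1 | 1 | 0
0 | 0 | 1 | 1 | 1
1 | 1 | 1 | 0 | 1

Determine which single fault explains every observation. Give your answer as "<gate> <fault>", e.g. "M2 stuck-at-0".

M4 inverted output

Fault-free values for test 1 (a=0, b=1, c=1): M1=0, M2=1, M3=1, M4=0, M5=1, giving Y=1. Observed 0.
Test 1: faults giving observed 0 are {M4 stuck-at-1, M4 inverted output, M5 stuck-at-0, M5 inverted output}.
Test 2 (a=0, b=0, c=1): fault-free M1=0, M2=1, M3=1, M4=0, M5=1 → 1; observed 1. Eliminates M5 stuck-at-0, M5 inverted output.
Test 3 (a=1, b=1, c=1): fault-free M1=1, M2=1, M3=1, M4=1, M5=0 → 0; observed 1. Eliminates M4 stuck-at-1.
Only M4 inverted output is consistent with every test.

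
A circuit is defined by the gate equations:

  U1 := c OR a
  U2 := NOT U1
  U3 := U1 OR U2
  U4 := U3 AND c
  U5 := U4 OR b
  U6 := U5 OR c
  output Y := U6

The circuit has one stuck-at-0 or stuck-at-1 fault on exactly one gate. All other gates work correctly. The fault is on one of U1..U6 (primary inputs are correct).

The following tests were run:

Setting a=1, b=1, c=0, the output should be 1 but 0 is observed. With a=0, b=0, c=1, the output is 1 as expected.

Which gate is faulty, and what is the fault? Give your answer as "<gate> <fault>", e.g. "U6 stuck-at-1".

U5 stuck-at-0

Fault-free values for test 1 (a=1, b=1, c=0): U1=1, U2=0, U3=1, U4=0, U5=1, U6=1, giving Y=1. Observed 0.
Test 1: faults giving observed 0 are {U5 stuck-at-0, U6 stuck-at-0}.
Test 2 (a=0, b=0, c=1): fault-free U1=1, U2=0, U3=1, U4=1, U5=1, U6=1 → 1; observed 1. Eliminates U6 stuck-at-0.
Only U5 stuck-at-0 is consistent with every test.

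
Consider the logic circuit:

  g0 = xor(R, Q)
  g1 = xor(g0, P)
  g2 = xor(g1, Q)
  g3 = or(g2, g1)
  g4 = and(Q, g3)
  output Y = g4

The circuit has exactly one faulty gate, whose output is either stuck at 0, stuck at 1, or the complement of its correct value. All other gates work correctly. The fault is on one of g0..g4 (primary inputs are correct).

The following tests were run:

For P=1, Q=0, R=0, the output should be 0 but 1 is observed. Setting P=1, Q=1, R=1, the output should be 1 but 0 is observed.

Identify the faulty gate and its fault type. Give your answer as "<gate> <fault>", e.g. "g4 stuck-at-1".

g4 inverted output

Fault-free values for test 1 (P=1, Q=0, R=0): g0=0, g1=1, g2=1, g3=1, g4=0, giving Y=0. Observed 1.
Test 1: faults giving observed 1 are {g4 stuck-at-1, g4 inverted output}.
Test 2 (P=1, Q=1, R=1): fault-free g0=0, g1=1, g2=0, g3=1, g4=1 → 1; observed 0. Eliminates g4 stuck-at-1.
Only g4 inverted output is consistent with every test.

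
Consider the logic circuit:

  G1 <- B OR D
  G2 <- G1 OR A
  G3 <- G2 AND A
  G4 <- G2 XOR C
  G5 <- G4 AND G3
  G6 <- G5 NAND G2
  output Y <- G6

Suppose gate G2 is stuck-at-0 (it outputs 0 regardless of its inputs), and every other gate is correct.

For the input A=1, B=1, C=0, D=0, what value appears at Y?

1

Propagate with G2 forced: G1=1, G2=0 [stuck-at-0], G3=0, G4=0, G5=0, G6=1.
So Y = 1. (Without the fault it would be 0.)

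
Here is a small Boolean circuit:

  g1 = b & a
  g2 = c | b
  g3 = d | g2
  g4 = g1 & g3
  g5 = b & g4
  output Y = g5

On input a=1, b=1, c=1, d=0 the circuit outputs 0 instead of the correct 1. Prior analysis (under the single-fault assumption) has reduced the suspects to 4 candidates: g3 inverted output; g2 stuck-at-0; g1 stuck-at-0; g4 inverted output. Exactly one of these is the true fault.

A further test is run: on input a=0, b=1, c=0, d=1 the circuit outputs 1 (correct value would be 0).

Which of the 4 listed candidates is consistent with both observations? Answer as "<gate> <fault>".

Evaluate each candidate on input a=0, b=1, c=0, d=1:
  g3 inverted output: g1=0, g2=1, g3=0 [inverted output], g4=0, g5=0 → 0 — eliminated
  g2 stuck-at-0: g1=0, g2=0 [stuck-at-0], g3=1, g4=0, g5=0 → 0 — eliminated
  g1 stuck-at-0: g1=0 [stuck-at-0], g2=1, g3=1, g4=0, g5=0 → 0 — eliminated
  g4 inverted output: g1=0, g2=1, g3=1, g4=1 [inverted output], g5=1 → 1 — matches
Only g4 inverted output reproduces the observed 1.

g4 inverted output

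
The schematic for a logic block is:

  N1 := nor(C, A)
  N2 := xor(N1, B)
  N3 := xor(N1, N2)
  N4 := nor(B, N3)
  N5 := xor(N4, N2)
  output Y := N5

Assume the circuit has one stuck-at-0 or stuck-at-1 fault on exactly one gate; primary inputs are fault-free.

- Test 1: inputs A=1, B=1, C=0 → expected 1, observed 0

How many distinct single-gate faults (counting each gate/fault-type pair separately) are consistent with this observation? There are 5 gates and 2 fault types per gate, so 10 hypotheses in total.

Fault-free: N1=0, N2=1, N3=1, N4=0, N5=1 → 1. Observed 0.
  N1 stuck-at-0: output 1 ✗
  N1 stuck-at-1: output 0 ✓
  N2 stuck-at-0: output 0 ✓
  N2 stuck-at-1: output 1 ✗
  N3 stuck-at-0: output 1 ✗
  N3 stuck-at-1: output 1 ✗
  N4 stuck-at-0: output 1 ✗
  N4 stuck-at-1: output 0 ✓
  N5 stuck-at-0: output 0 ✓
  N5 stuck-at-1: output 1 ✗
Consistent faults: {N1 stuck-at-1, N2 stuck-at-0, N4 stuck-at-1, N5 stuck-at-0} — 4 in all.

4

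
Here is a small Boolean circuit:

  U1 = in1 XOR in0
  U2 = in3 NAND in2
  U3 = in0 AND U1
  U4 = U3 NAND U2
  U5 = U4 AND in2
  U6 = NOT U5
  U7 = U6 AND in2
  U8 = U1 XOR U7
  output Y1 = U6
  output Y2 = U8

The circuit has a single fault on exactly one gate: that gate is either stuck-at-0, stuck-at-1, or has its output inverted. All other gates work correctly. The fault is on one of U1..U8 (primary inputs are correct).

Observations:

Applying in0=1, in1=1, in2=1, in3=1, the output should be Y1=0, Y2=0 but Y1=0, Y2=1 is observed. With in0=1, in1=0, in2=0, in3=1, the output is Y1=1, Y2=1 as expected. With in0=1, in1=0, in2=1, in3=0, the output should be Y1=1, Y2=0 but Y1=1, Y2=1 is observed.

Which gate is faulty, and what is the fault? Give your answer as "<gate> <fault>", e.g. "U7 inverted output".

U8 stuck-at-1

Fault-free values for test 1 (in0=1, in1=1, in2=1, in3=1): U1=0, U2=0, U3=0, U4=1, U5=1, U6=0, U7=0, U8=0, giving Y1=0, Y2=0. Observed Y1=0, Y2=1.
Test 1: faults giving observed Y1=0, Y2=1 are {U1 stuck-at-1, U1 inverted output, U7 stuck-at-1, U7 inverted output, U8 stuck-at-1, U8 inverted output}.
Test 2 (in0=1, in1=0, in2=0, in3=1): fault-free U1=1, U2=1, U3=1, U4=0, U5=0, U6=1, U7=0, U8=1 → Y1=1, Y2=1; observed Y1=1, Y2=1. Eliminates U1 inverted output, U7 stuck-at-1, U7 inverted output, U8 inverted output.
Test 3 (in0=1, in1=0, in2=1, in3=0): fault-free U1=1, U2=1, U3=1, U4=0, U5=0, U6=1, U7=1, U8=0 → Y1=1, Y2=0; observed Y1=1, Y2=1. Eliminates U1 stuck-at-1.
Only U8 stuck-at-1 is consistent with every test.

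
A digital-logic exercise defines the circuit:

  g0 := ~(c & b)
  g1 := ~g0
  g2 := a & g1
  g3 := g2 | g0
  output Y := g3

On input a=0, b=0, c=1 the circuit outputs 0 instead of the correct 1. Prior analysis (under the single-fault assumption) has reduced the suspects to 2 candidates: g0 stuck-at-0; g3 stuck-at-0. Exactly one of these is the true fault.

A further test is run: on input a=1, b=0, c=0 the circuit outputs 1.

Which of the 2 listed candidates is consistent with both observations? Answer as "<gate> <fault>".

Evaluate each candidate on input a=1, b=0, c=0:
  g0 stuck-at-0: g0=0 [stuck-at-0], g1=1, g2=1, g3=1 → 1 — matches
  g3 stuck-at-0: g0=1, g1=0, g2=0, g3=0 [stuck-at-0] → 0 — eliminated
Only g0 stuck-at-0 reproduces the observed 1.

g0 stuck-at-0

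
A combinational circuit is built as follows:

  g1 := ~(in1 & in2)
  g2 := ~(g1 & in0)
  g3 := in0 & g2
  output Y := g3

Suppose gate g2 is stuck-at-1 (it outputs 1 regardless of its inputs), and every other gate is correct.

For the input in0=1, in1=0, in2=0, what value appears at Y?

1

Propagate with g2 forced: g1=1, g2=1 [stuck-at-1], g3=1.
So Y = 1. (Without the fault it would be 0.)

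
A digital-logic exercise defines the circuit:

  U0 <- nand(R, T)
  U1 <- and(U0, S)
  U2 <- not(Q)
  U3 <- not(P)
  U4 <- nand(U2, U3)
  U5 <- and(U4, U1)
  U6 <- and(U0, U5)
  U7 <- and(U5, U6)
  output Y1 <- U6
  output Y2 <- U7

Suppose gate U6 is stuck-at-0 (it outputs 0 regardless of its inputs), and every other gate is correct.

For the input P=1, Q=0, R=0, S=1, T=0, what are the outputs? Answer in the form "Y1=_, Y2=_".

Y1=0, Y2=0

Propagate with U6 forced: U0=1, U1=1, U2=1, U3=0, U4=1, U5=1, U6=0 [stuck-at-0], U7=0.
So the outputs are Y1=0, Y2=0. (Without the fault they would be Y1=1, Y2=1.)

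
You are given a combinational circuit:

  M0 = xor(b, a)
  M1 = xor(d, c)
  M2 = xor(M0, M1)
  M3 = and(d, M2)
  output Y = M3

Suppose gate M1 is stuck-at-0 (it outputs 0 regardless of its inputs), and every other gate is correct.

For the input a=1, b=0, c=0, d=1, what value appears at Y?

Propagate with M1 forced: M0=1, M1=0 [stuck-at-0], M2=1, M3=1.
So Y = 1. (Without the fault it would be 0.)

1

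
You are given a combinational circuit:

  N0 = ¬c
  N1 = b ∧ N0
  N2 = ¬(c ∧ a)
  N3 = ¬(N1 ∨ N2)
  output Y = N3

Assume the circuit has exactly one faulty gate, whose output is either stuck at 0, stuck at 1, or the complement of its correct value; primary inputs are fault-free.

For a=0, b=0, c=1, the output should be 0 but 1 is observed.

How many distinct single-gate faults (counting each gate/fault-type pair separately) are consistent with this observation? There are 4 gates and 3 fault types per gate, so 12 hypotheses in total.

4

Fault-free: N0=0, N1=0, N2=1, N3=0 → 0. Observed 1.
  N0 stuck-at-0: output 0 ✗
  N0 stuck-at-1: output 0 ✗
  N0 inverted output: output 0 ✗
  N1 stuck-at-0: output 0 ✗
  N1 stuck-at-1: output 0 ✗
  N1 inverted output: output 0 ✗
  N2 stuck-at-0: output 1 ✓
  N2 stuck-at-1: output 0 ✗
  N2 inverted output: output 1 ✓
  N3 stuck-at-0: output 0 ✗
  N3 stuck-at-1: output 1 ✓
  N3 inverted output: output 1 ✓
Consistent faults: {N2 stuck-at-0, N2 inverted output, N3 stuck-at-1, N3 inverted output} — 4 in all.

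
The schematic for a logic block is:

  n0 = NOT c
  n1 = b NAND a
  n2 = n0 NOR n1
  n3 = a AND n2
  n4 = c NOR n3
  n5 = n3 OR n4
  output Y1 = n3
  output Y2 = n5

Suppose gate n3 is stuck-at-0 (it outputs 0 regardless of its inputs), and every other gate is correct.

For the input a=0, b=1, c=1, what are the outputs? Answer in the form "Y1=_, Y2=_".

Propagate with n3 forced: n0=0, n1=1, n2=0, n3=0 [stuck-at-0], n4=0, n5=0.
So the outputs are Y1=0, Y2=0. (Same as the fault-free value — the fault is masked on this input.)

Y1=0, Y2=0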